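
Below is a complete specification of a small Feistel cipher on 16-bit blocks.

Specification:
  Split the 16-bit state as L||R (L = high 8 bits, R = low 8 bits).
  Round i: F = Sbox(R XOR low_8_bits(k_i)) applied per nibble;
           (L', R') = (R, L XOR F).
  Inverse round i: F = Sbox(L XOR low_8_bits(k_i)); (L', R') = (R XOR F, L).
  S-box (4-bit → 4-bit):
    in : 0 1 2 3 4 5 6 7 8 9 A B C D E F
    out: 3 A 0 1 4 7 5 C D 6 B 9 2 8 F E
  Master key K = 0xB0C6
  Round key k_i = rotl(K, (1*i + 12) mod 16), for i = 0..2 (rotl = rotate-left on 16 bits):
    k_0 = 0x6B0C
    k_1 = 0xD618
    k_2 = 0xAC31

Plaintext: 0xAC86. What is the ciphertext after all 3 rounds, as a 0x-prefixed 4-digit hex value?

s_0 = plaintext = 0xAC86
s_1 = Round(s_0, k_0) = 0x8677
s_2 = Round(s_1, k_1) = 0x77D8
s_3 = Round(s_2, k_2) = 0xD881

0xD881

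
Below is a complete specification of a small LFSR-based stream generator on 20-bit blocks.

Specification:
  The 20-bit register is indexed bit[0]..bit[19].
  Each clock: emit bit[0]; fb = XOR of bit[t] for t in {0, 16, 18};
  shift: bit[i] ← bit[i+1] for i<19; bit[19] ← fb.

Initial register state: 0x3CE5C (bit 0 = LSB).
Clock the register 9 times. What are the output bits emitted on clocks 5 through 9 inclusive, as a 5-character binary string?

10100

reg_0 = 0x3CE5C
clock 1: out=0, reg = 0x9E72E
clock 2: out=0, reg = 0xCF397
clock 3: out=1, reg = 0x679CB
clock 4: out=1, reg = 0x33CE5
clock 5: out=1, reg = 0x19E72
clock 6: out=0, reg = 0x8CF39
clock 7: out=1, reg = 0xC679C
clock 8: out=0, reg = 0xE33CE
clock 9: out=0, reg = 0xF19E7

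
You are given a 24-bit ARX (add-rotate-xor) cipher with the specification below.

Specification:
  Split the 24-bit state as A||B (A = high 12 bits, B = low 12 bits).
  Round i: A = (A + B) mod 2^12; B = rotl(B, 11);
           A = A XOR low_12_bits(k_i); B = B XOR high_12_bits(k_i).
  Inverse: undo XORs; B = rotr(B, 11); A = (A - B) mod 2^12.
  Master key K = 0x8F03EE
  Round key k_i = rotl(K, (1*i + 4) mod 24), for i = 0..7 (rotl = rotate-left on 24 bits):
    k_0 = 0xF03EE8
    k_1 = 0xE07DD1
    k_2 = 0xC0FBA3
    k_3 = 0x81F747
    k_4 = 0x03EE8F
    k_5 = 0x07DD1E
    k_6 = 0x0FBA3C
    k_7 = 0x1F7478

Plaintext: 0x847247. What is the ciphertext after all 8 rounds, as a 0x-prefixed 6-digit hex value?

s_0 = plaintext = 0x847247
s_1 = Round(s_0, k_0) = 0x466620
s_2 = Round(s_1, k_1) = 0x757D17
s_3 = Round(s_2, k_2) = 0xFCD284
s_4 = Round(s_3, k_3) = 0x51695D
s_5 = Round(s_4, k_4) = 0x0FCC90
s_6 = Round(s_5, k_5) = 0x092635
s_7 = Round(s_6, k_6) = 0xCFBBE1
s_8 = Round(s_7, k_7) = 0xCA4C07

0xCA4C07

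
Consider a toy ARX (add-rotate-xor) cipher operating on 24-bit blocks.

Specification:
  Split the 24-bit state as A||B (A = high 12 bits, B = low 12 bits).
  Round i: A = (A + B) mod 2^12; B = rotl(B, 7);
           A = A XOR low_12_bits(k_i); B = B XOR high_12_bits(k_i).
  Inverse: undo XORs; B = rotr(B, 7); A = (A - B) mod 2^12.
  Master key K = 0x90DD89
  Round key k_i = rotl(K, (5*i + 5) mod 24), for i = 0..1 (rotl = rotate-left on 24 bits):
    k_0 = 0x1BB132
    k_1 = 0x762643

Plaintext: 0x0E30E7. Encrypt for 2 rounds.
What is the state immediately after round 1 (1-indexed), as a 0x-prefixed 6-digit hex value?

0x0F823C

s_0 = plaintext = 0x0E30E7
s_1 = Round(s_0, k_0) = 0x0F823C
s_2 = Round(s_1, k_1) = 0x577973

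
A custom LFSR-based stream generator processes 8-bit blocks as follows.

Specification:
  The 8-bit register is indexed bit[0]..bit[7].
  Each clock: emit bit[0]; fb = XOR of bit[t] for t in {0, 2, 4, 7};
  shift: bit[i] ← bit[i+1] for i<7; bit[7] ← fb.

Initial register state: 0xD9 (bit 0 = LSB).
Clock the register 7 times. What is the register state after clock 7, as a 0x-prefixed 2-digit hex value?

reg_0 = 0xD9
clock 1: out=1, reg = 0xEC
clock 2: out=0, reg = 0x76
clock 3: out=0, reg = 0x3B
clock 4: out=1, reg = 0x1D
clock 5: out=1, reg = 0x8E
clock 6: out=0, reg = 0x47
clock 7: out=1, reg = 0x23

0x23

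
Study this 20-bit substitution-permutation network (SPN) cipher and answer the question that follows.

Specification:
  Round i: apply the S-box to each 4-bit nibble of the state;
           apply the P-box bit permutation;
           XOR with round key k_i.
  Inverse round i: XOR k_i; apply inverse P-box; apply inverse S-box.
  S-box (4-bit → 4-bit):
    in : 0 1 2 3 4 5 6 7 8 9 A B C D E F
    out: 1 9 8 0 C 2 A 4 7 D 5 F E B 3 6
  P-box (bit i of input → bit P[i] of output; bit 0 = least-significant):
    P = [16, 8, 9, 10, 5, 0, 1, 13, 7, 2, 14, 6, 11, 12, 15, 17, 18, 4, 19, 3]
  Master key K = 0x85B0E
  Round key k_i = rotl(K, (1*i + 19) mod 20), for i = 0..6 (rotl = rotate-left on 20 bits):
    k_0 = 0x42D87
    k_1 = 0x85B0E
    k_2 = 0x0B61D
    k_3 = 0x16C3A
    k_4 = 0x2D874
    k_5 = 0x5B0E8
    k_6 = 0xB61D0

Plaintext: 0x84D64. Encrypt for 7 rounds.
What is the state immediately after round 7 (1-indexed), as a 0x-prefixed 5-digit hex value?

s_0 = plaintext = 0x84D64
s_1 = Round(s_0, k_0) = 0xA8B52
s_2 = Round(s_1, k_1) = 0x487CB
s_3 = Round(s_2, k_2) = 0x94916
s_4 = Round(s_3, k_3) = 0xF89D2
s_5 = Round(s_4, k_4) = 0xA2485
s_6 = Round(s_5, k_5) = 0xBF18B
s_7 = Round(s_6, k_6) = 0x6F62B

0x6F62B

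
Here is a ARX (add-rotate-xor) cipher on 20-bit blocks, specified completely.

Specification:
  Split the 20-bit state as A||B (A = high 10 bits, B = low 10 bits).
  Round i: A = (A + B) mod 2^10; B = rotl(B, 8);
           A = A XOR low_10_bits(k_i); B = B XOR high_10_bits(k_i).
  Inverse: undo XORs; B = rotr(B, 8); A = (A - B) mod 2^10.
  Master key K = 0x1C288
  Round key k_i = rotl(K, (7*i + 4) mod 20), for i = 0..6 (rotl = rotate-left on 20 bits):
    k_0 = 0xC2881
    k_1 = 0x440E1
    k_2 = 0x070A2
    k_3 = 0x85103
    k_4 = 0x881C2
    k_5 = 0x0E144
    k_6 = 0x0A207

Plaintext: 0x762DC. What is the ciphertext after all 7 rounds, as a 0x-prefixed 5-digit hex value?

s_0 = plaintext = 0x762DC
s_1 = Round(s_0, k_0) = 0x0D7BD
s_2 = Round(s_1, k_1) = 0xC4CFF
s_3 = Round(s_2, k_2) = 0x2C323
s_4 = Round(s_3, k_3) = 0xB41DC
s_5 = Round(s_4, k_4) = 0x5BA57
s_6 = Round(s_5, k_5) = 0xA07AD
s_7 = Round(s_6, k_6) = 0x0A5C3

0x0A5C3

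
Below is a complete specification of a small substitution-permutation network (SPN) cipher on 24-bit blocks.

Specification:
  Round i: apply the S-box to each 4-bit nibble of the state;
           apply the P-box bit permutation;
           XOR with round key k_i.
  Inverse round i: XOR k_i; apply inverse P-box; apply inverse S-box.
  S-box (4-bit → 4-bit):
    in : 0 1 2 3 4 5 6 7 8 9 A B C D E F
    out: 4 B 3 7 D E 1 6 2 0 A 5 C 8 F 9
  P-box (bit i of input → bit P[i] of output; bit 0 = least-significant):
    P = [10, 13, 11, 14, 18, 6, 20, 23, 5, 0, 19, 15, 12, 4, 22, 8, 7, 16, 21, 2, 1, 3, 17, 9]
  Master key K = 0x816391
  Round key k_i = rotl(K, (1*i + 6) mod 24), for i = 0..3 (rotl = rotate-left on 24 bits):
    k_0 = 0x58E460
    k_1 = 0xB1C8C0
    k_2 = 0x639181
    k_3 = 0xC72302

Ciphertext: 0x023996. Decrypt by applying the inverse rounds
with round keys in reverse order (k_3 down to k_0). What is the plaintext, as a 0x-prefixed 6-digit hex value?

0x7496B4

s_0 = ciphertext = 0x023996
s_1 = InvRound(s_0, k_3) = 0xD139F0
s_2 = InvRound(s_1, k_2) = 0x008157
s_3 = InvRound(s_2, k_1) = 0x6EA8CC
s_4 = InvRound(s_3, k_0) = 0x7496B4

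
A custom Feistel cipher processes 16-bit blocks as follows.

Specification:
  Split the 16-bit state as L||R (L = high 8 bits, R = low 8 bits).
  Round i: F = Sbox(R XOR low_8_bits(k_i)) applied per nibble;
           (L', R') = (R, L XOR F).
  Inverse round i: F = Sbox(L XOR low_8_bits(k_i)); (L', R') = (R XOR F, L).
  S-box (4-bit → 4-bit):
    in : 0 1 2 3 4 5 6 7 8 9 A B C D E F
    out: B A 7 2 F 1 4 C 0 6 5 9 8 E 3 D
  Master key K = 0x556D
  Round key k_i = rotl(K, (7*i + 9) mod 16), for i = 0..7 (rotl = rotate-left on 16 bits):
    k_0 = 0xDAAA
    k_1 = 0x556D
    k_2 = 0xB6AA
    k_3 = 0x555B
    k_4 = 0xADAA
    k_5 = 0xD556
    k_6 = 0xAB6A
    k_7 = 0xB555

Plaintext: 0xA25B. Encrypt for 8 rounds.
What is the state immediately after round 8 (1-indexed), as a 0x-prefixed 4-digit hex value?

s_0 = plaintext = 0xA25B
s_1 = Round(s_0, k_0) = 0x5B78
s_2 = Round(s_1, k_1) = 0x78FA
s_3 = Round(s_2, k_2) = 0xFA63
s_4 = Round(s_3, k_3) = 0x63DA
s_5 = Round(s_4, k_4) = 0xDAA8
s_6 = Round(s_5, k_5) = 0xA809
s_7 = Round(s_6, k_6) = 0x09EA
s_8 = Round(s_7, k_7) = 0xEA94

0xEA94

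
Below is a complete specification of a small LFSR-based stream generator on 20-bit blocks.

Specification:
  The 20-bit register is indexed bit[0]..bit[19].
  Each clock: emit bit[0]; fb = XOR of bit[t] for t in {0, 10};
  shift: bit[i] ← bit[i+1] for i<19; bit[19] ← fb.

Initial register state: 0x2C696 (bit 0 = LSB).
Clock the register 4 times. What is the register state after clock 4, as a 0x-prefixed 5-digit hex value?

reg_0 = 0x2C696
clock 1: out=0, reg = 0x9634B
clock 2: out=1, reg = 0xCB1A5
clock 3: out=1, reg = 0xE58D2
clock 4: out=0, reg = 0x72C69

0x72C69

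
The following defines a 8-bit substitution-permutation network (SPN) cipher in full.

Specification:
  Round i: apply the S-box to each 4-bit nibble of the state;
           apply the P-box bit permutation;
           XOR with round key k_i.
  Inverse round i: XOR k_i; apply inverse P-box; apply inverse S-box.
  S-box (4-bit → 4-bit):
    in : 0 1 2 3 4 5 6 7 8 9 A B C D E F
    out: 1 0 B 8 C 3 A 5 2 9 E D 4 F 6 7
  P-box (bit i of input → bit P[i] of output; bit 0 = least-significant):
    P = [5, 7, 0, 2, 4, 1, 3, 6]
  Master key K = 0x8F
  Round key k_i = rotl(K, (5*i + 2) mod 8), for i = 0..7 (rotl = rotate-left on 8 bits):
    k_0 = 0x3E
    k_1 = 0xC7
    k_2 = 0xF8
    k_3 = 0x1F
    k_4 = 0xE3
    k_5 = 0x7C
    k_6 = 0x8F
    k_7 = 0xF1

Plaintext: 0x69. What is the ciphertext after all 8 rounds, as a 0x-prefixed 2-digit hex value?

s_0 = plaintext = 0x69
s_1 = Round(s_0, k_0) = 0x58
s_2 = Round(s_1, k_1) = 0x55
s_3 = Round(s_2, k_2) = 0x4A
s_4 = Round(s_3, k_3) = 0xD2
s_5 = Round(s_4, k_4) = 0x1D
s_6 = Round(s_5, k_5) = 0xD9
s_7 = Round(s_6, k_6) = 0xF1
s_8 = Round(s_7, k_7) = 0xEB

0xEB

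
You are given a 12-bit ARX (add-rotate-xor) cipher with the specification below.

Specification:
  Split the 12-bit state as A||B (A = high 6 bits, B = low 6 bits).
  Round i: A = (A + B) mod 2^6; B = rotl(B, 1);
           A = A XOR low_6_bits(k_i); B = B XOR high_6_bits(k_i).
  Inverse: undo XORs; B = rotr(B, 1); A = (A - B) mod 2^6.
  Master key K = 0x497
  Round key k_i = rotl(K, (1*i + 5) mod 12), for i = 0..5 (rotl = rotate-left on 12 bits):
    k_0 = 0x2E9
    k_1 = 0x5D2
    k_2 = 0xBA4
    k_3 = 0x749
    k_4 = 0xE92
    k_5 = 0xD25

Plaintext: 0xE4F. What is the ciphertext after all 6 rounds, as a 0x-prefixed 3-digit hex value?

0x21E

s_0 = plaintext = 0xE4F
s_1 = Round(s_0, k_0) = 0x855
s_2 = Round(s_1, k_1) = 0x93D
s_3 = Round(s_2, k_2) = 0x155
s_4 = Round(s_3, k_3) = 0x4F7
s_5 = Round(s_4, k_4) = 0x615
s_6 = Round(s_5, k_5) = 0x21E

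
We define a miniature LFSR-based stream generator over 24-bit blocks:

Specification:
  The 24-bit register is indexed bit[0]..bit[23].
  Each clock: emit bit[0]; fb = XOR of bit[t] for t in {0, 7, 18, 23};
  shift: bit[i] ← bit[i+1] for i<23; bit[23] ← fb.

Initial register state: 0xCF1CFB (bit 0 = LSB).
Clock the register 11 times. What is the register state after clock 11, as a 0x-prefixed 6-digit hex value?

0x4A19E3

reg_0 = 0xCF1CFB
clock 1: out=1, reg = 0x678E7D
clock 2: out=1, reg = 0x33C73E
clock 3: out=0, reg = 0x19E39F
clock 4: out=1, reg = 0x0CF1CF
clock 5: out=1, reg = 0x8678E7
clock 6: out=1, reg = 0x433C73
clock 7: out=1, reg = 0xA19E39
clock 8: out=1, reg = 0x50CF1C
clock 9: out=0, reg = 0x28678E
clock 10: out=0, reg = 0x9433C7
clock 11: out=1, reg = 0x4A19E3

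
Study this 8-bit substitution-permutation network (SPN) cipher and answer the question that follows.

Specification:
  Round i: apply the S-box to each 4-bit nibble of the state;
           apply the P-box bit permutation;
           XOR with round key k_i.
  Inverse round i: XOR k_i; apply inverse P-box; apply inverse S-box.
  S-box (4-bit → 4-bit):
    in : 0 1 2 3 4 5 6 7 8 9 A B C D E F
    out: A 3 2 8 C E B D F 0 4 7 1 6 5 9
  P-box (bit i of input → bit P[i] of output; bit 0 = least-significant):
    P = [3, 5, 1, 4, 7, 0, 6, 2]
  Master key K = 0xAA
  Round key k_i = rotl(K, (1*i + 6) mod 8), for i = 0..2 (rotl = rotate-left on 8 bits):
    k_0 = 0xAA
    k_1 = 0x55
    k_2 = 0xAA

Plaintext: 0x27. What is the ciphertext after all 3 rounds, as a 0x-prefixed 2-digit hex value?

s_0 = plaintext = 0x27
s_1 = Round(s_0, k_0) = 0xB1
s_2 = Round(s_1, k_1) = 0xBC
s_3 = Round(s_2, k_2) = 0x63

0x63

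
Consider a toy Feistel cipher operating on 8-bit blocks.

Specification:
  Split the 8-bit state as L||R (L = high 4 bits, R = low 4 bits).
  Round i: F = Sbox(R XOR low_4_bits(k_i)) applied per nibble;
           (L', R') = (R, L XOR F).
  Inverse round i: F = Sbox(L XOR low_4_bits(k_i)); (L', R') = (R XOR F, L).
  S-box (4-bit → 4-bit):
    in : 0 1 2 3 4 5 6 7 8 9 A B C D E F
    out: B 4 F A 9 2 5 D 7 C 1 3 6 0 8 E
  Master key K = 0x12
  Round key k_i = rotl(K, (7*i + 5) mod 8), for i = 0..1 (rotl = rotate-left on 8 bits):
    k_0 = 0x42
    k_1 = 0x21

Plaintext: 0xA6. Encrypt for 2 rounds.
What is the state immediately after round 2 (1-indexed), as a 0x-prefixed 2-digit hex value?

s_0 = plaintext = 0xA6
s_1 = Round(s_0, k_0) = 0x63
s_2 = Round(s_1, k_1) = 0x39

0x39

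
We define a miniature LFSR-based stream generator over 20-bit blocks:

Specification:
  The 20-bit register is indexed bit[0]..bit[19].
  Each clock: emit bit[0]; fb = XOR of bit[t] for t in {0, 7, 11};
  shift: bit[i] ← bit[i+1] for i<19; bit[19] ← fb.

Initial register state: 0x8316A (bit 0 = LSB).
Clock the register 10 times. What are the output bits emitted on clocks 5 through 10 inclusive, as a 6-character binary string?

reg_0 = 0x8316A
clock 1: out=0, reg = 0x418B5
clock 2: out=1, reg = 0xA0C5A
clock 3: out=0, reg = 0xD062D
clock 4: out=1, reg = 0xE8316
clock 5: out=0, reg = 0x7418B
clock 6: out=1, reg = 0x3A0C5
clock 7: out=1, reg = 0x1D062
clock 8: out=0, reg = 0x0E831
clock 9: out=1, reg = 0x07418
clock 10: out=0, reg = 0x03A0C

011010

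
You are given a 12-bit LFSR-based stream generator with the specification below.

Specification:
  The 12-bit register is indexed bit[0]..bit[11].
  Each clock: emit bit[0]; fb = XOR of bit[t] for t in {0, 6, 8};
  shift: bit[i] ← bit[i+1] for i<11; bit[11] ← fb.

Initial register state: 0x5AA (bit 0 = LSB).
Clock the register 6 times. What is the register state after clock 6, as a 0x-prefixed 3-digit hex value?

reg_0 = 0x5AA
clock 1: out=0, reg = 0xAD5
clock 2: out=1, reg = 0x56A
clock 3: out=0, reg = 0x2B5
clock 4: out=1, reg = 0x95A
clock 5: out=0, reg = 0x4AD
clock 6: out=1, reg = 0xA56

0xA56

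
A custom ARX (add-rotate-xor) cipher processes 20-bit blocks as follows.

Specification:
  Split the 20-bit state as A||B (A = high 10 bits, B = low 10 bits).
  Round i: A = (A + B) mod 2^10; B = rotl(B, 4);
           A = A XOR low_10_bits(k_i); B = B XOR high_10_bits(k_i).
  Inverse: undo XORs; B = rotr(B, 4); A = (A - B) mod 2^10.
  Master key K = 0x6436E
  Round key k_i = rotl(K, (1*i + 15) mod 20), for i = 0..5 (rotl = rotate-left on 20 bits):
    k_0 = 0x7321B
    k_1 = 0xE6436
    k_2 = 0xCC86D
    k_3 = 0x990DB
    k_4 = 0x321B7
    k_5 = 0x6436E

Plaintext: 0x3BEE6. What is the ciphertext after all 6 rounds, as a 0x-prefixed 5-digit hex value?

s_0 = plaintext = 0x3BEE6
s_1 = Round(s_0, k_0) = 0x73BA7
s_2 = Round(s_1, k_1) = 0x50DE7
s_3 = Round(s_2, k_2) = 0xD1D45
s_4 = Round(s_3, k_3) = 0x15E31
s_5 = Round(s_4, k_4) = 0xCFFD0
s_6 = Round(s_5, k_5) = 0x1849F

0x1849F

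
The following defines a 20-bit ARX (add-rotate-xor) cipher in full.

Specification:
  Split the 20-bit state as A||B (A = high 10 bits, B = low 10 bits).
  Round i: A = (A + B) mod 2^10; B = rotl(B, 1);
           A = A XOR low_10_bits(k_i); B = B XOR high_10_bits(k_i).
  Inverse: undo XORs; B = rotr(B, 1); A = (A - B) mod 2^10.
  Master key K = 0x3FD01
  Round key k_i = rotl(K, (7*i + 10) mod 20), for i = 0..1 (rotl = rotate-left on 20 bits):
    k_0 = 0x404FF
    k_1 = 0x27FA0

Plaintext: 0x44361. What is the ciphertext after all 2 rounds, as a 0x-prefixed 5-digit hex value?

s_0 = plaintext = 0x44361
s_1 = Round(s_0, k_0) = 0x23BC2
s_2 = Round(s_1, k_1) = 0xFC31A

0xFC31A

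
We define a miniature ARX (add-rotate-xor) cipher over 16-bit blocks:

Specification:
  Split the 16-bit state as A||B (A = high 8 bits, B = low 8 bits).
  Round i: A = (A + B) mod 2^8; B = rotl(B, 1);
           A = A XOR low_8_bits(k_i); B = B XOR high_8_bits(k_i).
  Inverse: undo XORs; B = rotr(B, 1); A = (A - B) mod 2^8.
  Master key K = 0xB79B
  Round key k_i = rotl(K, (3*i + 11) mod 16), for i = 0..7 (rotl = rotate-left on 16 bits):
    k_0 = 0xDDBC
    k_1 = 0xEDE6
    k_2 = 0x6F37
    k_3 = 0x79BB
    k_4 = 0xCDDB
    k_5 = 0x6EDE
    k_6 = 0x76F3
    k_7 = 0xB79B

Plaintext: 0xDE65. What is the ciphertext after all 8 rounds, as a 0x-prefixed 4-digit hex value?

0x4506

s_0 = plaintext = 0xDE65
s_1 = Round(s_0, k_0) = 0xFF17
s_2 = Round(s_1, k_1) = 0xF0C3
s_3 = Round(s_2, k_2) = 0x84E8
s_4 = Round(s_3, k_3) = 0xD7A8
s_5 = Round(s_4, k_4) = 0xA49C
s_6 = Round(s_5, k_5) = 0x9E57
s_7 = Round(s_6, k_6) = 0x06D8
s_8 = Round(s_7, k_7) = 0x4506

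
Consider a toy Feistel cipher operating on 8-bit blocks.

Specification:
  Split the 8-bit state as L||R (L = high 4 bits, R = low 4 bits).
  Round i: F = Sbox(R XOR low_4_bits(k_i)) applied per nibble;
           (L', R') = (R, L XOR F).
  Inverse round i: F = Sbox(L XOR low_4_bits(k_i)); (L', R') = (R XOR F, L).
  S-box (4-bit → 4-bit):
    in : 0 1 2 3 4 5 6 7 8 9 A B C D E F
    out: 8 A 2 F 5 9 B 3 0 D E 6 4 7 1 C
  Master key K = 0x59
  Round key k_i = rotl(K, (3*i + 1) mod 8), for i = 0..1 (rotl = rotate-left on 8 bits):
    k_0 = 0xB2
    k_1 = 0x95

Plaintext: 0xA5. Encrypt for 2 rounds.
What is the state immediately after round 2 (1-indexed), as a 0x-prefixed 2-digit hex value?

s_0 = plaintext = 0xA5
s_1 = Round(s_0, k_0) = 0x59
s_2 = Round(s_1, k_1) = 0x91

0x91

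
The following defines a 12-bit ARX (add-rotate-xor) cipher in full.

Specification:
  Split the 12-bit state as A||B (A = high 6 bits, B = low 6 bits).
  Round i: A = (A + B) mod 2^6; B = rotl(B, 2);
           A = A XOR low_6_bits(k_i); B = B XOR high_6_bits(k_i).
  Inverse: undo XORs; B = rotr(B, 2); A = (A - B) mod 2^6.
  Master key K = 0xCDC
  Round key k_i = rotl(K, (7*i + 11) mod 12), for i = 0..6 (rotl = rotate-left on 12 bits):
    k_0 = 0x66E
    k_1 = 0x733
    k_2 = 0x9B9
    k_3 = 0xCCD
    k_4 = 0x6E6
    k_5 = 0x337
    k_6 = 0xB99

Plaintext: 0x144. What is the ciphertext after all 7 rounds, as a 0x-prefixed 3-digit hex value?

s_0 = plaintext = 0x144
s_1 = Round(s_0, k_0) = 0x9C9
s_2 = Round(s_1, k_1) = 0x0F8
s_3 = Round(s_2, k_2) = 0x085
s_4 = Round(s_3, k_3) = 0x2A7
s_5 = Round(s_4, k_4) = 0x5C5
s_6 = Round(s_5, k_5) = 0xAD8
s_7 = Round(s_6, k_6) = 0x68F

0x68F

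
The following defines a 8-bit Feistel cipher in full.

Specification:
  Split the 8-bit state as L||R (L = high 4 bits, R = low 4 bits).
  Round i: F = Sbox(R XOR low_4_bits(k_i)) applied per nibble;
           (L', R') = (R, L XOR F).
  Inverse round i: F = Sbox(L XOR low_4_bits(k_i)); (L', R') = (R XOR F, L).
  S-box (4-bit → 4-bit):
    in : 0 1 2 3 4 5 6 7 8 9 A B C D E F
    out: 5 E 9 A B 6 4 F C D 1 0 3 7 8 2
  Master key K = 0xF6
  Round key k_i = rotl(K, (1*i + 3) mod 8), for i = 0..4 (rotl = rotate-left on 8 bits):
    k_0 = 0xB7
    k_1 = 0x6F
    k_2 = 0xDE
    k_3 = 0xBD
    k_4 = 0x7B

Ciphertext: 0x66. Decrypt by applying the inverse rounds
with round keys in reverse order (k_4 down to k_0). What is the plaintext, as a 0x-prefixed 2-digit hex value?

s_0 = ciphertext = 0x66
s_1 = InvRound(s_0, k_4) = 0x16
s_2 = InvRound(s_1, k_3) = 0x51
s_3 = InvRound(s_2, k_2) = 0x15
s_4 = InvRound(s_3, k_1) = 0xD1
s_5 = InvRound(s_4, k_0) = 0x0D

0x0D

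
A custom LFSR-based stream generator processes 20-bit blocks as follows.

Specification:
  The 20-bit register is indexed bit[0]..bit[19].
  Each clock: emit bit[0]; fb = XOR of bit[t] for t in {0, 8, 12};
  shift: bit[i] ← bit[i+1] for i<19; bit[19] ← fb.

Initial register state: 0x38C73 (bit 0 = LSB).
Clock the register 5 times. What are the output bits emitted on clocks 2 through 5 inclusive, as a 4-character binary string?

reg_0 = 0x38C73
clock 1: out=1, reg = 0x9C639
clock 2: out=1, reg = 0xCE31C
clock 3: out=0, reg = 0xE718E
clock 4: out=0, reg = 0x738C7
clock 5: out=1, reg = 0x39C63

1001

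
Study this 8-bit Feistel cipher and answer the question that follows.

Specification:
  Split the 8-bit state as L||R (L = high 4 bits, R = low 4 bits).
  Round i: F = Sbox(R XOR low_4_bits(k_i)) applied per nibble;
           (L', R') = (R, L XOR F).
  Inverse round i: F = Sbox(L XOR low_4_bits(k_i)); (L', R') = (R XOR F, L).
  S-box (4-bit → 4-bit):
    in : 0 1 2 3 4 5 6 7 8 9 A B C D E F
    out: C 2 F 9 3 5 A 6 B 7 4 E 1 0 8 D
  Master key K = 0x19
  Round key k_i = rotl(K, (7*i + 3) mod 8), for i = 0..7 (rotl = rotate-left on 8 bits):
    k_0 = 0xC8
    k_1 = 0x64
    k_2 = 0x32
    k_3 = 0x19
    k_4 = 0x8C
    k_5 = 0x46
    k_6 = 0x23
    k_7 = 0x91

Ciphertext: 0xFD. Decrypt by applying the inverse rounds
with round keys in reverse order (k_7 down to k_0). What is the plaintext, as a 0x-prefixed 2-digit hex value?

s_0 = ciphertext = 0xFD
s_1 = InvRound(s_0, k_7) = 0x5F
s_2 = InvRound(s_1, k_6) = 0x55
s_3 = InvRound(s_2, k_5) = 0xC5
s_4 = InvRound(s_3, k_4) = 0x9C
s_5 = InvRound(s_4, k_3) = 0x09
s_6 = InvRound(s_5, k_2) = 0x60
s_7 = InvRound(s_6, k_1) = 0xF6
s_8 = InvRound(s_7, k_0) = 0x0F

0x0F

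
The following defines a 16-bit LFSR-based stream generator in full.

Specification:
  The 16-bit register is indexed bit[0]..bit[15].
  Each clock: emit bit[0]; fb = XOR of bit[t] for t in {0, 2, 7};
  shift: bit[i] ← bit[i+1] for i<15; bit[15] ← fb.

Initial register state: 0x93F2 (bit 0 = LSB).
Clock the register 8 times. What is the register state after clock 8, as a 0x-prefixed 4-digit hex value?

0x2993

reg_0 = 0x93F2
clock 1: out=0, reg = 0xC9F9
clock 2: out=1, reg = 0x64FC
clock 3: out=0, reg = 0x327E
clock 4: out=0, reg = 0x993F
clock 5: out=1, reg = 0x4C9F
clock 6: out=1, reg = 0xA64F
clock 7: out=1, reg = 0x5327
clock 8: out=1, reg = 0x2993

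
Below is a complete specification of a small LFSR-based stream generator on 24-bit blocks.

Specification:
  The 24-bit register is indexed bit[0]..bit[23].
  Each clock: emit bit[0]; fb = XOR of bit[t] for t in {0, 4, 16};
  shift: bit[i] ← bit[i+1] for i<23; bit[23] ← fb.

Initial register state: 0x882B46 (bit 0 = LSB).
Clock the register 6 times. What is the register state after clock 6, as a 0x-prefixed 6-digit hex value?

reg_0 = 0x882B46
clock 1: out=0, reg = 0x4415A3
clock 2: out=1, reg = 0xA20AD1
clock 3: out=1, reg = 0x510568
clock 4: out=0, reg = 0xA882B4
clock 5: out=0, reg = 0xD4415A
clock 6: out=0, reg = 0xEA20AD

0xEA20AD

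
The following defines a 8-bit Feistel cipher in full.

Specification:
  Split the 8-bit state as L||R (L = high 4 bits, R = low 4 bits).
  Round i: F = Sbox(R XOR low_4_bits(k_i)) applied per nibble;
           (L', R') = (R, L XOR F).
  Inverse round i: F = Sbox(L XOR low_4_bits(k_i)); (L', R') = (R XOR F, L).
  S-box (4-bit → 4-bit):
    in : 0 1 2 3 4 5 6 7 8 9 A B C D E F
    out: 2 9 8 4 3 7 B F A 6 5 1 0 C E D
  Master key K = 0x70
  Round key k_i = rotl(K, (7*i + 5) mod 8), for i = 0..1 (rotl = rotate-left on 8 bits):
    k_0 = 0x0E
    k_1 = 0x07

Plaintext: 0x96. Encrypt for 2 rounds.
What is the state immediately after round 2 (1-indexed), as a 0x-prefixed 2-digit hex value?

0x35

s_0 = plaintext = 0x96
s_1 = Round(s_0, k_0) = 0x63
s_2 = Round(s_1, k_1) = 0x35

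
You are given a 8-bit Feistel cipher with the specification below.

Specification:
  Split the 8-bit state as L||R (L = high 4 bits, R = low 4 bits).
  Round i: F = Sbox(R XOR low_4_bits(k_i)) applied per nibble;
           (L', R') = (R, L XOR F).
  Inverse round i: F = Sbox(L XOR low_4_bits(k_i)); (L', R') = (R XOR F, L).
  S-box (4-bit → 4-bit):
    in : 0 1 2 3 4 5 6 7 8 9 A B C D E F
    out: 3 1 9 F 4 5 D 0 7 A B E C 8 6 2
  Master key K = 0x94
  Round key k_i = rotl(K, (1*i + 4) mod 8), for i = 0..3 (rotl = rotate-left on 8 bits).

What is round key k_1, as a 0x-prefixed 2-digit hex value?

K = 0x94
k_0 = rotl(K, (1*0+4) mod 8) = rotl(K, 4) = 0x49
k_1 = rotl(K, (1*1+4) mod 8) = rotl(K, 5) = 0x92

0x92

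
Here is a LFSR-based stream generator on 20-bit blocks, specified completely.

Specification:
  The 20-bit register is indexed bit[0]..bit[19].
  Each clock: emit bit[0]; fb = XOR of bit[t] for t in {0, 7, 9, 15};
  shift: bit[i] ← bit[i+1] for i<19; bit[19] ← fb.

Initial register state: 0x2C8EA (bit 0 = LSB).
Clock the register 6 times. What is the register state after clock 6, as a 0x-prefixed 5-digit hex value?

0x68B23

reg_0 = 0x2C8EA
clock 1: out=0, reg = 0x16475
clock 2: out=1, reg = 0x8B23A
clock 3: out=0, reg = 0x4591D
clock 4: out=1, reg = 0xA2C8E
clock 5: out=0, reg = 0xD1647
clock 6: out=1, reg = 0x68B23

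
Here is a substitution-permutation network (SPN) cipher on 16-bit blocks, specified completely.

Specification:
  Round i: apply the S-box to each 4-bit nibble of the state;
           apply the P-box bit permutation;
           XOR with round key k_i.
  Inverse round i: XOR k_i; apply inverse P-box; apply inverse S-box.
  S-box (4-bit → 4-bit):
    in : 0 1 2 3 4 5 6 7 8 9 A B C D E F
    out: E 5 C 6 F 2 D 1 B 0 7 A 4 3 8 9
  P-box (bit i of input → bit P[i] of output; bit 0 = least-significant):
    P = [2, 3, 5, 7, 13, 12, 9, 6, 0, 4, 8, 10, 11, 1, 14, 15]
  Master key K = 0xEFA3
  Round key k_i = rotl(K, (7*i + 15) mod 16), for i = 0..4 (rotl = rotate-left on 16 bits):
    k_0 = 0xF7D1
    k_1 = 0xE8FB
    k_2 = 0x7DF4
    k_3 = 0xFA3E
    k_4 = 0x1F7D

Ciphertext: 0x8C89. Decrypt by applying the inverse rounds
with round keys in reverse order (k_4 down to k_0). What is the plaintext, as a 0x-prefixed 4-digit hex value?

0x3A63

s_0 = ciphertext = 0x8C89
s_1 = InvRound(s_0, k_4) = 0xE306
s_2 = InvRound(s_1, k_3) = 0x7353
s_3 = InvRound(s_2, k_2) = 0xDFC6
s_4 = InvRound(s_3, k_1) = 0x94AA
s_5 = InvRound(s_4, k_0) = 0x3A63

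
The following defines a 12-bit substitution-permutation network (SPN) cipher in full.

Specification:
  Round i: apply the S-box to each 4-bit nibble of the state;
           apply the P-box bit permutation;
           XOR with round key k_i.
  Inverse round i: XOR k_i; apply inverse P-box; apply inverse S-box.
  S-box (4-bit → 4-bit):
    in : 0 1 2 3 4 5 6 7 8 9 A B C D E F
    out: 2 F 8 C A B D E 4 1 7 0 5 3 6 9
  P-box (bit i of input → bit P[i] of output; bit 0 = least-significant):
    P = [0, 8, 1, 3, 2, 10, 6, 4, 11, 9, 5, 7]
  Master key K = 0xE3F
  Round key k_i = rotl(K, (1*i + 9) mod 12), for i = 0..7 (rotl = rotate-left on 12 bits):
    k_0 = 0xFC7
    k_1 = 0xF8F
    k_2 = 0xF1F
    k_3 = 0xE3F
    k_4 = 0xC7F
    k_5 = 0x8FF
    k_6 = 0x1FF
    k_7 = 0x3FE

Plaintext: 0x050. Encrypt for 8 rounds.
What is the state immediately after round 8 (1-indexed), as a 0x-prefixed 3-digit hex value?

0x8B4

s_0 = plaintext = 0x050
s_1 = Round(s_0, k_0) = 0x8D3
s_2 = Round(s_1, k_1) = 0xBA1
s_3 = Round(s_2, k_2) = 0xA50
s_4 = Round(s_3, k_3) = 0x10B
s_5 = Round(s_4, k_4) = 0x2DF
s_6 = Round(s_5, k_5) = 0xC72
s_7 = Round(s_6, k_6) = 0xD87
s_8 = Round(s_7, k_7) = 0x8B4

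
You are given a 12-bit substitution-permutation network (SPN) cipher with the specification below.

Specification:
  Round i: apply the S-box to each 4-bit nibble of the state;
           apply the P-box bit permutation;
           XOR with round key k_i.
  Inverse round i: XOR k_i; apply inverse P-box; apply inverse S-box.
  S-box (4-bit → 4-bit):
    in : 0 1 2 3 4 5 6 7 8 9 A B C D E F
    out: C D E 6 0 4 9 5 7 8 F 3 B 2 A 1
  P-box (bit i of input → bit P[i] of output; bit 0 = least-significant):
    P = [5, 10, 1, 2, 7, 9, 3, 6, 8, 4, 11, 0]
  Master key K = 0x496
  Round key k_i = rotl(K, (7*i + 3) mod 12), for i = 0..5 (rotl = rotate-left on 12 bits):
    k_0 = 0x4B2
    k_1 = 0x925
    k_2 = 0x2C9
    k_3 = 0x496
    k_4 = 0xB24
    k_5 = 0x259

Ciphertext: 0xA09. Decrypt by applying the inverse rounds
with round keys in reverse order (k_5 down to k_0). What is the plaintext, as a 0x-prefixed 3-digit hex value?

s_0 = ciphertext = 0xA09
s_1 = InvRound(s_0, k_5) = 0x394
s_2 = InvRound(s_1, k_4) = 0x3FF
s_3 = InvRound(s_2, k_3) = 0x62B
s_4 = InvRound(s_3, k_2) = 0x468
s_5 = InvRound(s_4, k_1) = 0x10E
s_6 = InvRound(s_5, k_0) = 0xB7C

0xB7C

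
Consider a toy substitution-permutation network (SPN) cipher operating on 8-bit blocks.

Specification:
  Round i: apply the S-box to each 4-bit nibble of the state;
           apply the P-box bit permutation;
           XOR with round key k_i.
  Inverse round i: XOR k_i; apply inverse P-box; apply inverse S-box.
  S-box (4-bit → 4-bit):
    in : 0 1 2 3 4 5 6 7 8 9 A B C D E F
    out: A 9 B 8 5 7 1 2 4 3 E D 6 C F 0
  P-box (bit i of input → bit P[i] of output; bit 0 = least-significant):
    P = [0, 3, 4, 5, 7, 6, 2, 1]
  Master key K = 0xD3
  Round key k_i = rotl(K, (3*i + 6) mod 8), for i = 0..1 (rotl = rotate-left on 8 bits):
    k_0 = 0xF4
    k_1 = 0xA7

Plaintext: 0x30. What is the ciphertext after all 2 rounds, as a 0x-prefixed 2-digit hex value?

s_0 = plaintext = 0x30
s_1 = Round(s_0, k_0) = 0xDE
s_2 = Round(s_1, k_1) = 0x98

0x98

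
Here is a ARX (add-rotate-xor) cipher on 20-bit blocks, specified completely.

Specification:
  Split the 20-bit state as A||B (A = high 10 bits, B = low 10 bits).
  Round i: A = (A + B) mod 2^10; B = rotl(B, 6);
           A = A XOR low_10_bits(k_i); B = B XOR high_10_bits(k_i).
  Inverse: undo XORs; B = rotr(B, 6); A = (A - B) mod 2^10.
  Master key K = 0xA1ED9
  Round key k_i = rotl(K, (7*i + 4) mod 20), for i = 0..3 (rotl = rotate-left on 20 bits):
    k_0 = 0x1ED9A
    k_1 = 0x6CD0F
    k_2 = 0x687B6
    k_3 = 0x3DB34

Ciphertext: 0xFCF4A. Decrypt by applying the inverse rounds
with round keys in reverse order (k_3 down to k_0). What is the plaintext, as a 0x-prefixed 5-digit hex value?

s_0 = ciphertext = 0xFCF4A
s_1 = InvRound(s_0, k_3) = 0x3E7CE
s_2 = InvRound(s_1, k_2) = 0x15AF9
s_3 = InvRound(s_2, k_1) = 0x2B0AD
s_4 = InvRound(s_3, k_0) = 0xF4D63

0xF4D63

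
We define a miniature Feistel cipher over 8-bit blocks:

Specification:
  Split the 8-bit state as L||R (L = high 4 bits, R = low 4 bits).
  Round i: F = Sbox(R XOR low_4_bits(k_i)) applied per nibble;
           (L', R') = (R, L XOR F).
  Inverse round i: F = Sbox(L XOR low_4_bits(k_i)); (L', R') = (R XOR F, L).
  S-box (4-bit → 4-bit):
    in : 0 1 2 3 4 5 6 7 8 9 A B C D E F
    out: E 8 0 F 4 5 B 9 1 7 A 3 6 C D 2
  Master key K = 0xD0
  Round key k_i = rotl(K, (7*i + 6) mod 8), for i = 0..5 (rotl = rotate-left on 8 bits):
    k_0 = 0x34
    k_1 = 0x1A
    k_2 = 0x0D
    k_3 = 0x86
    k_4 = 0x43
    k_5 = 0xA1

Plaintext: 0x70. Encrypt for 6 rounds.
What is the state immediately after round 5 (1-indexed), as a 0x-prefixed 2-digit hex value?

s_0 = plaintext = 0x70
s_1 = Round(s_0, k_0) = 0x03
s_2 = Round(s_1, k_1) = 0x37
s_3 = Round(s_2, k_2) = 0x79
s_4 = Round(s_3, k_3) = 0x95
s_5 = Round(s_4, k_4) = 0x52
s_6 = Round(s_5, k_5) = 0x2A

0x52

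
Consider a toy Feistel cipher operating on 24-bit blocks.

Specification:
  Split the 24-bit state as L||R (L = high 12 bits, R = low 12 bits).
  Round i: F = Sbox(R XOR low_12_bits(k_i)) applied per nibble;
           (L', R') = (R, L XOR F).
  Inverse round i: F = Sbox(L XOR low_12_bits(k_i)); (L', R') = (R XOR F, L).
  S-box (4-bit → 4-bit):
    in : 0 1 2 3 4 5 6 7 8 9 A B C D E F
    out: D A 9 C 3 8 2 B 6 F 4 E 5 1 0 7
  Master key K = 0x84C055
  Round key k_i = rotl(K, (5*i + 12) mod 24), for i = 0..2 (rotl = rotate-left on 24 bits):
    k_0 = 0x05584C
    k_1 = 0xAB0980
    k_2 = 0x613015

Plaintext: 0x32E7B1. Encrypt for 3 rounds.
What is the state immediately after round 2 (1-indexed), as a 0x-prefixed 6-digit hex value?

0x45F6A6

s_0 = plaintext = 0x32E7B1
s_1 = Round(s_0, k_0) = 0x7B145F
s_2 = Round(s_1, k_1) = 0x45F6A6
s_3 = Round(s_2, k_2) = 0x6A66B3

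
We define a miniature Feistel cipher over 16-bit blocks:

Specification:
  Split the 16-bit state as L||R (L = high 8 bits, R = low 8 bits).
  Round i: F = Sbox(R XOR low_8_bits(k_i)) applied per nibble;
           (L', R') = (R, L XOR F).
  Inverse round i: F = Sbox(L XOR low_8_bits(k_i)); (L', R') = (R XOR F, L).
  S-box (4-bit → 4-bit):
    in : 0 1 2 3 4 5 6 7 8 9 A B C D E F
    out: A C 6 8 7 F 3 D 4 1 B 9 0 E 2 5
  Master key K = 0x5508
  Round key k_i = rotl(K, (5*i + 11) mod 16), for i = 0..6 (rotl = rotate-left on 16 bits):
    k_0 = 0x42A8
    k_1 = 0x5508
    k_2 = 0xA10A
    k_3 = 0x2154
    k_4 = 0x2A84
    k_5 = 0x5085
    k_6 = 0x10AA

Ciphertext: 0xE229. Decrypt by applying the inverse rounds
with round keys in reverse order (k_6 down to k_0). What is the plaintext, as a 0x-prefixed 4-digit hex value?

0x2475

s_0 = ciphertext = 0xE229
s_1 = InvRound(s_0, k_6) = 0x5DE2
s_2 = InvRound(s_1, k_5) = 0x065D
s_3 = InvRound(s_2, k_4) = 0x1B06
s_4 = InvRound(s_3, k_3) = 0x731B
s_5 = InvRound(s_4, k_2) = 0xCA73
s_6 = InvRound(s_5, k_1) = 0x75CA
s_7 = InvRound(s_6, k_0) = 0x2475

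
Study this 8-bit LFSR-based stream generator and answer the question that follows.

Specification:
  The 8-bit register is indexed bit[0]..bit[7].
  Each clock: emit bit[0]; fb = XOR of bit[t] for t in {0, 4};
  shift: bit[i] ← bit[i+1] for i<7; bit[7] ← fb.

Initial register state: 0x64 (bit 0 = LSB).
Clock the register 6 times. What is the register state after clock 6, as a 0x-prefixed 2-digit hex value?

0x09

reg_0 = 0x64
clock 1: out=0, reg = 0x32
clock 2: out=0, reg = 0x99
clock 3: out=1, reg = 0x4C
clock 4: out=0, reg = 0x26
clock 5: out=0, reg = 0x13
clock 6: out=1, reg = 0x09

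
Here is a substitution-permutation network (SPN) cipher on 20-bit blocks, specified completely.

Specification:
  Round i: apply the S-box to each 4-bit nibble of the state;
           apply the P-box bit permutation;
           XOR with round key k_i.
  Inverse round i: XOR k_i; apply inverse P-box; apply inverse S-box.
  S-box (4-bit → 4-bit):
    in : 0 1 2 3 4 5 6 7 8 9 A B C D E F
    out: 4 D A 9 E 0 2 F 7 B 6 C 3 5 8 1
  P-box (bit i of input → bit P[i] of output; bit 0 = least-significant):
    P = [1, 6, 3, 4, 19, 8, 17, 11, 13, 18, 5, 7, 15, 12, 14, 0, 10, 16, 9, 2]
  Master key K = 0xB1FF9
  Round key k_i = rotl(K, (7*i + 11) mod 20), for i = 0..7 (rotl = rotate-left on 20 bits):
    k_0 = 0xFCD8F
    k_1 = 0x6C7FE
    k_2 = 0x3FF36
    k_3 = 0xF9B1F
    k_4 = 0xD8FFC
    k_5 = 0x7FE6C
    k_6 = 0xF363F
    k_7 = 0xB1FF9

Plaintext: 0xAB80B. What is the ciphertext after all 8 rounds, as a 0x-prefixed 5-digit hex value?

s_0 = plaintext = 0xAB80B
s_1 = Round(s_0, k_0) = 0x8AFB6
s_2 = Round(s_1, k_1) = 0x5B9BE
s_3 = Round(s_2, k_2) = 0x597A7
s_4 = Round(s_3, k_3) = 0x92AE4
s_5 = Round(s_4, k_4) = 0x89381
s_6 = Round(s_5, k_5) = 0xC49F7
s_7 = Round(s_6, k_6) = 0x242E4
s_8 = Round(s_7, k_7) = 0xE4724

0xE4724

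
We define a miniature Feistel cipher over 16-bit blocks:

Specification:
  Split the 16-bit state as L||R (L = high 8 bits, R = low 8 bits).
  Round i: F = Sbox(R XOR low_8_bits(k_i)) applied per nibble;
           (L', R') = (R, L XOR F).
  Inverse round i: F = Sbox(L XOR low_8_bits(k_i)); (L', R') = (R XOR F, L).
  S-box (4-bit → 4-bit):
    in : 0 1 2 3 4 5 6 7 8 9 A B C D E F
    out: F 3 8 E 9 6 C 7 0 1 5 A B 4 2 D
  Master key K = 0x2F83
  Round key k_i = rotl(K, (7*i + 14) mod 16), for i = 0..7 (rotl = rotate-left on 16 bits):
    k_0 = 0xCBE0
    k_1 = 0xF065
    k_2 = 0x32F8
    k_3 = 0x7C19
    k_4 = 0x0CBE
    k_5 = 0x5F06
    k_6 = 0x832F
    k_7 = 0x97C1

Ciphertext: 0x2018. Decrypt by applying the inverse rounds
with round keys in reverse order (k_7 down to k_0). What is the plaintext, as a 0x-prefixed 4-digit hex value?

s_0 = ciphertext = 0x2018
s_1 = InvRound(s_0, k_7) = 0x3B20
s_2 = InvRound(s_1, k_6) = 0x193B
s_3 = InvRound(s_2, k_5) = 0x0619
s_4 = InvRound(s_3, k_4) = 0xB906
s_5 = InvRound(s_4, k_3) = 0x59B9
s_6 = InvRound(s_5, k_2) = 0xEA59
s_7 = InvRound(s_6, k_1) = 0x54EA
s_8 = InvRound(s_7, k_0) = 0x4354

0x4354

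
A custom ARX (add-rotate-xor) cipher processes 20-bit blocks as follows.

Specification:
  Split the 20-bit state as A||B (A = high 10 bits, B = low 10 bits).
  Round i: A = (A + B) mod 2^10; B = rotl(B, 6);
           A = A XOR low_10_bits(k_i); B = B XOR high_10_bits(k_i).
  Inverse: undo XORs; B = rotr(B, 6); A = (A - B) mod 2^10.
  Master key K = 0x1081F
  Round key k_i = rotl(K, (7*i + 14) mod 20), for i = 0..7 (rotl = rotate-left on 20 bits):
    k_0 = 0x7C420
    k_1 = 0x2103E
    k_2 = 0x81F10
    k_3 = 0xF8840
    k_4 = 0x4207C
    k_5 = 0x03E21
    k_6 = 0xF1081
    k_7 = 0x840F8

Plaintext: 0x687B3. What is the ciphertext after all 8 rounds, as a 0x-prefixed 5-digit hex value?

0xD9E5B

s_0 = plaintext = 0x687B3
s_1 = Round(s_0, k_0) = 0x5D10A
s_2 = Round(s_1, k_1) = 0x90214
s_3 = Round(s_2, k_2) = 0xD1326
s_4 = Round(s_3, k_3) = 0x8AA50
s_5 = Round(s_4, k_4) = 0x0192D
s_6 = Round(s_5, k_5) = 0xC4B5D
s_7 = Round(s_6, k_6) = 0xBB8B1
s_8 = Round(s_7, k_7) = 0xD9E5B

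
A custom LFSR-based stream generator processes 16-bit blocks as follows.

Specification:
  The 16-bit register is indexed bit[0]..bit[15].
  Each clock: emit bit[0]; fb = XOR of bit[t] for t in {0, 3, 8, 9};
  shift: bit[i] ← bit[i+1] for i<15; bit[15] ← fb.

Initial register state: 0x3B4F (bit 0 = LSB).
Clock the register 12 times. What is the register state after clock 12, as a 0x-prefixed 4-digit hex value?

reg_0 = 0x3B4F
clock 1: out=1, reg = 0x1DA7
clock 2: out=1, reg = 0x0ED3
clock 3: out=1, reg = 0x0769
clock 4: out=1, reg = 0x03B4
clock 5: out=0, reg = 0x01DA
clock 6: out=0, reg = 0x00ED
clock 7: out=1, reg = 0x0076
clock 8: out=0, reg = 0x003B
clock 9: out=1, reg = 0x001D
clock 10: out=1, reg = 0x000E
clock 11: out=0, reg = 0x8007
clock 12: out=1, reg = 0xC003

0xC003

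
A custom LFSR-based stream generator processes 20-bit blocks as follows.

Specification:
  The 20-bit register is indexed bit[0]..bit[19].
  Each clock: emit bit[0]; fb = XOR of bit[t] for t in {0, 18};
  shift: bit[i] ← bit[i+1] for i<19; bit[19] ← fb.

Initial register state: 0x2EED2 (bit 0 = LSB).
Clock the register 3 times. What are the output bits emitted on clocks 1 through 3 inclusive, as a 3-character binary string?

reg_0 = 0x2EED2
clock 1: out=0, reg = 0x17769
clock 2: out=1, reg = 0x8BBB4
clock 3: out=0, reg = 0x45DDA

010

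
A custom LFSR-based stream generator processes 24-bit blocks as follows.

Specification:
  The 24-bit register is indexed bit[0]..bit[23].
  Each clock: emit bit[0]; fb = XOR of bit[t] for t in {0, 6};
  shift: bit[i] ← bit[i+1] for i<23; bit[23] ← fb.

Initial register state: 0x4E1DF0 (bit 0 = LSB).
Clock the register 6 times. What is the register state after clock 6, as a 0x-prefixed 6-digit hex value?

reg_0 = 0x4E1DF0
clock 1: out=0, reg = 0xA70EF8
clock 2: out=0, reg = 0xD3877C
clock 3: out=0, reg = 0xE9C3BE
clock 4: out=0, reg = 0x74E1DF
clock 5: out=1, reg = 0x3A70EF
clock 6: out=1, reg = 0x1D3877

0x1D3877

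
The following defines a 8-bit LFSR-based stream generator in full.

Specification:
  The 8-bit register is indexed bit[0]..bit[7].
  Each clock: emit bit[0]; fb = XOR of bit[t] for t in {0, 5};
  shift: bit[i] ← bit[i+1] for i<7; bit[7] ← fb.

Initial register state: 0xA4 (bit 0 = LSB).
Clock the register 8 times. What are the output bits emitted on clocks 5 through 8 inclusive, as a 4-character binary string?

0101

reg_0 = 0xA4
clock 1: out=0, reg = 0xD2
clock 2: out=0, reg = 0x69
clock 3: out=1, reg = 0x34
clock 4: out=0, reg = 0x9A
clock 5: out=0, reg = 0x4D
clock 6: out=1, reg = 0xA6
clock 7: out=0, reg = 0xD3
clock 8: out=1, reg = 0xE9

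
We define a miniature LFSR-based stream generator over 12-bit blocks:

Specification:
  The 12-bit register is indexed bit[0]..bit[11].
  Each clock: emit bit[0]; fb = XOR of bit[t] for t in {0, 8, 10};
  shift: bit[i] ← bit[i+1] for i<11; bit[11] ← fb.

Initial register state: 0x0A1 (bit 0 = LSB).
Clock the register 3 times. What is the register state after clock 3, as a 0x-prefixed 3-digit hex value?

0xA14

reg_0 = 0x0A1
clock 1: out=1, reg = 0x850
clock 2: out=0, reg = 0x428
clock 3: out=0, reg = 0xA14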